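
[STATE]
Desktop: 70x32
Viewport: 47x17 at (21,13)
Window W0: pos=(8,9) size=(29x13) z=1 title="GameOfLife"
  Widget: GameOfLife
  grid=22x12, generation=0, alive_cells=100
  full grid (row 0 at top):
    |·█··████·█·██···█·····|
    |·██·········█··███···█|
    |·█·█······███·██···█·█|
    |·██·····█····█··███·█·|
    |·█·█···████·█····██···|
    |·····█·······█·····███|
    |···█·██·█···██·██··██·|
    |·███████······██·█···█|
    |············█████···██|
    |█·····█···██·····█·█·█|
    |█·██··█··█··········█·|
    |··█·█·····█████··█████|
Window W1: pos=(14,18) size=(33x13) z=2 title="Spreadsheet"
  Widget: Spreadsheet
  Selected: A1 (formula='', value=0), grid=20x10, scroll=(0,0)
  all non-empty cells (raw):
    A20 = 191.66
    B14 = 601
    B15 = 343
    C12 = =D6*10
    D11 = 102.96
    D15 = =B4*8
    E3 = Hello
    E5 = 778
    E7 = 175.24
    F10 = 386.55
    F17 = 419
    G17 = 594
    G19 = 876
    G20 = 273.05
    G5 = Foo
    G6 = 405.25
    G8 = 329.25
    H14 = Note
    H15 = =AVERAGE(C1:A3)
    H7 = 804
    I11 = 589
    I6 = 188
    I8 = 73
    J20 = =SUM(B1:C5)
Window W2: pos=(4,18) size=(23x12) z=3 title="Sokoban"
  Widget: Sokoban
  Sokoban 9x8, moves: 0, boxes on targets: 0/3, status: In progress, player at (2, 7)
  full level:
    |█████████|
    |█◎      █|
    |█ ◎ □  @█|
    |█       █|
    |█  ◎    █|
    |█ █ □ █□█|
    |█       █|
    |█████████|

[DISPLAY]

█·██···█·█     ┃                               
·█··███·█·     ┃                               
█····██···     ┃                               
·█·····███     ┃                               
██·██··██·     ┃                               
━━━━━┓━━━━━━━━━━━━━━━━━━━┓                     
     ┃                   ┃                     
─────┨───────────────────┨                     
     ┃                   ┃                     
     ┃   B       C       ┃                     
     ┃-------------------┃                     
     ┃       0       0   ┃                     
     ┃       0       0   ┃                     
     ┃       0       0   ┃                     
     ┃       0       0   ┃                     
     ┃       0       0   ┃                     
━━━━━┛       0       0   ┃                     


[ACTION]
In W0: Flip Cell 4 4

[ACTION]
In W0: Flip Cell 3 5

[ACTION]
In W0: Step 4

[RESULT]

·····█····     ┃                               
······███·     ┃                               
········█·     ┃                               
█·······██     ┃                               
······█··█     ┃                               
━━━━━┓━━━━━━━━━━━━━━━━━━━┓                     
     ┃                   ┃                     
─────┨───────────────────┨                     
     ┃                   ┃                     
     ┃   B       C       ┃                     
     ┃-------------------┃                     
     ┃       0       0   ┃                     
     ┃       0       0   ┃                     
     ┃       0       0   ┃                     
     ┃       0       0   ┃                     
     ┃       0       0   ┃                     
━━━━━┛       0       0   ┃                     


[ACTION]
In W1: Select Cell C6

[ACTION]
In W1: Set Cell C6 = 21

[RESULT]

·····█····     ┃                               
······███·     ┃                               
········█·     ┃                               
█·······██     ┃                               
······█··█     ┃                               
━━━━━┓━━━━━━━━━━━━━━━━━━━┓                     
     ┃                   ┃                     
─────┨───────────────────┨                     
     ┃                   ┃                     
     ┃   B       C       ┃                     
     ┃-------------------┃                     
     ┃       0       0   ┃                     
     ┃       0       0   ┃                     
     ┃       0       0   ┃                     
     ┃       0       0   ┃                     
     ┃       0       0   ┃                     
━━━━━┛       0    [21]   ┃                     


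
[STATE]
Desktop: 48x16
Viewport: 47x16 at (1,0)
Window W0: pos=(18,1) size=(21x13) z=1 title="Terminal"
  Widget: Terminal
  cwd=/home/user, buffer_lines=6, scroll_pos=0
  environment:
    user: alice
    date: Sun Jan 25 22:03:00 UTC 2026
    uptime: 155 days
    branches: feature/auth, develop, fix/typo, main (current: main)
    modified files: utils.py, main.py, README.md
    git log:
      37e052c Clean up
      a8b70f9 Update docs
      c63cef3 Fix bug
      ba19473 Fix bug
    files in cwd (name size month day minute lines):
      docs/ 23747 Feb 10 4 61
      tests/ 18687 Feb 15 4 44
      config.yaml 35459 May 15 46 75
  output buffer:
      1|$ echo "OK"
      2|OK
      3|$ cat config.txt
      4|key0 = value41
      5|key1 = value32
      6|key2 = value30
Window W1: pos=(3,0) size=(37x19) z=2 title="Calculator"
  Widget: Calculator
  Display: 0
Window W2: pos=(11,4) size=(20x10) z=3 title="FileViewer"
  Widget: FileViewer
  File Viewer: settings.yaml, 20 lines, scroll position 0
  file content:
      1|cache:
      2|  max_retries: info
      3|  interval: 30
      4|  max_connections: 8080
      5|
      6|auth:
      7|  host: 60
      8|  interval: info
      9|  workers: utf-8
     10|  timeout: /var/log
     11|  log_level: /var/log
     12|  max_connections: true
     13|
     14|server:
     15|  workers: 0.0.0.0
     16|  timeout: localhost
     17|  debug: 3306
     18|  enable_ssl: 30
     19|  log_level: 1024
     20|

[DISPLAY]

  ┏━━━━━━━━━━━━━━━━━━━━━━━━━━━━━━━━━━━┓        
  ┃ Calculator                        ┃        
  ┠───────────────────────────────────┨        
  ┃                                  0┃        
  ┃┌───┬──┏━━━━━━━━━━━━━━━━━━┓        ┃        
  ┃│ 7 │ 8┃ FileViewer       ┃        ┃        
  ┃├───┼──┠──────────────────┨        ┃        
  ┃│ 4 │ 5┃cache:           ▲┃        ┃        
  ┃├───┼──┃  max_retries: in█┃        ┃        
  ┃│ 1 │ 2┃  interval: 30   ░┃        ┃        
  ┃├───┼──┃  max_connections░┃        ┃        
  ┃│ 0 │ .┃                 ░┃        ┃        
  ┃├───┼──┃auth:            ▼┃        ┃        
  ┃│ C │ M┗━━━━━━━━━━━━━━━━━━┛        ┃        
  ┃└───┴───┴───┴───┘                  ┃        
  ┃                                   ┃        


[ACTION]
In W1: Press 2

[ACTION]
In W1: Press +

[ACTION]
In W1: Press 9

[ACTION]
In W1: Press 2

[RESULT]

  ┏━━━━━━━━━━━━━━━━━━━━━━━━━━━━━━━━━━━┓        
  ┃ Calculator                        ┃        
  ┠───────────────────────────────────┨        
  ┃                                 92┃        
  ┃┌───┬──┏━━━━━━━━━━━━━━━━━━┓        ┃        
  ┃│ 7 │ 8┃ FileViewer       ┃        ┃        
  ┃├───┼──┠──────────────────┨        ┃        
  ┃│ 4 │ 5┃cache:           ▲┃        ┃        
  ┃├───┼──┃  max_retries: in█┃        ┃        
  ┃│ 1 │ 2┃  interval: 30   ░┃        ┃        
  ┃├───┼──┃  max_connections░┃        ┃        
  ┃│ 0 │ .┃                 ░┃        ┃        
  ┃├───┼──┃auth:            ▼┃        ┃        
  ┃│ C │ M┗━━━━━━━━━━━━━━━━━━┛        ┃        
  ┃└───┴───┴───┴───┘                  ┃        
  ┃                                   ┃        


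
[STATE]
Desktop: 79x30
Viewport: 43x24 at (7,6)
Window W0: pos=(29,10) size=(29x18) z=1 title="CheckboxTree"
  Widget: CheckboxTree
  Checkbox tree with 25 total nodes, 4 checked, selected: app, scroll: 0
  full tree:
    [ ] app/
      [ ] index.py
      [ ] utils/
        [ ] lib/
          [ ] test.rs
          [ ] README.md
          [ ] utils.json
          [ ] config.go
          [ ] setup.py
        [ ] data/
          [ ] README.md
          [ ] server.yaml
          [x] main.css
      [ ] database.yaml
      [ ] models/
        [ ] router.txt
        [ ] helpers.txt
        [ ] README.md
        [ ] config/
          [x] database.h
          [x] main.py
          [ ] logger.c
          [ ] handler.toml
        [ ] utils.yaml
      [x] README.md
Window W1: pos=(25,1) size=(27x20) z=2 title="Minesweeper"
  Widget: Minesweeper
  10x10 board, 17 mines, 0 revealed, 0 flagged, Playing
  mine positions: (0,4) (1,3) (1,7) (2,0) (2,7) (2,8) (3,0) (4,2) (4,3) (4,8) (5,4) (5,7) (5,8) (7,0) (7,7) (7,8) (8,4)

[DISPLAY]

                  ┃■■■■■■■■■■              
                  ┃■■■■■■■■■■              
                  ┃■■■■■■■■■■              
                  ┃■■■■■■■■■■              
                  ┃■■■■■■■■■■              
                  ┃■■■■■■■■■■              
                  ┃■■■■■■■■■■              
                  ┃■■■■■■■■■■              
                  ┃                        
                  ┃                        
                  ┃                        
                  ┃                        
                  ┃                        
                  ┃                        
                  ┗━━━━━━━━━━━━━━━━━━━━━━━━
                      ┃       [ ] setup.py 
                      ┃     [-] data/      
                      ┃       [ ] README.md
                      ┃       [ ] server.ya
                      ┃       [x] main.css 
                      ┃   [ ] database.yaml
                      ┗━━━━━━━━━━━━━━━━━━━━
                                           
                                           


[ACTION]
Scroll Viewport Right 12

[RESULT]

      ┃■■■■■■■■■■               ┃          
      ┃■■■■■■■■■■               ┃          
      ┃■■■■■■■■■■               ┃          
      ┃■■■■■■■■■■               ┃          
      ┃■■■■■■■■■■               ┃━━━━━┓    
      ┃■■■■■■■■■■               ┃     ┃    
      ┃■■■■■■■■■■               ┃─────┨    
      ┃■■■■■■■■■■               ┃     ┃    
      ┃                         ┃     ┃    
      ┃                         ┃     ┃    
      ┃                         ┃     ┃    
      ┃                         ┃     ┃    
      ┃                         ┃     ┃    
      ┃                         ┃     ┃    
      ┗━━━━━━━━━━━━━━━━━━━━━━━━━┛     ┃    
          ┃       [ ] setup.py        ┃    
          ┃     [-] data/             ┃    
          ┃       [ ] README.md       ┃    
          ┃       [ ] server.yaml     ┃    
          ┃       [x] main.css        ┃    
          ┃   [ ] database.yaml       ┃    
          ┗━━━━━━━━━━━━━━━━━━━━━━━━━━━┛    
                                           
                                           


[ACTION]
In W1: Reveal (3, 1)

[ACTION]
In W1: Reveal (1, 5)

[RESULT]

      ┃■■■■■■■■■■               ┃          
      ┃■3■■■■■■■■               ┃          
      ┃■■■■■■■■■■               ┃          
      ┃■■■■■■■■■■               ┃          
      ┃■■■■■■■■■■               ┃━━━━━┓    
      ┃■■■■■■■■■■               ┃     ┃    
      ┃■■■■■■■■■■               ┃─────┨    
      ┃■■■■■■■■■■               ┃     ┃    
      ┃                         ┃     ┃    
      ┃                         ┃     ┃    
      ┃                         ┃     ┃    
      ┃                         ┃     ┃    
      ┃                         ┃     ┃    
      ┃                         ┃     ┃    
      ┗━━━━━━━━━━━━━━━━━━━━━━━━━┛     ┃    
          ┃       [ ] setup.py        ┃    
          ┃     [-] data/             ┃    
          ┃       [ ] README.md       ┃    
          ┃       [ ] server.yaml     ┃    
          ┃       [x] main.css        ┃    
          ┃   [ ] database.yaml       ┃    
          ┗━━━━━━━━━━━━━━━━━━━━━━━━━━━┛    
                                           
                                           


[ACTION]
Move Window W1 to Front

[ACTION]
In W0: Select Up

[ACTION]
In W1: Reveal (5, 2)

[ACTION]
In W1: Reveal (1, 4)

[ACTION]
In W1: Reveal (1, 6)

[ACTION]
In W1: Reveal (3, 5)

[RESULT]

      ┃■■■■1 2■■■               ┃          
      ┃■3■■1 1■■■               ┃          
      ┃■■■■211■■■               ┃          
      ┃■■2■■■■■■■               ┃          
      ┃■■■■■■■■■■               ┃━━━━━┓    
      ┃■■■■■■■■■■               ┃     ┃    
      ┃■■■■■■■■■■               ┃─────┨    
      ┃■■■■■■■■■■               ┃     ┃    
      ┃                         ┃     ┃    
      ┃                         ┃     ┃    
      ┃                         ┃     ┃    
      ┃                         ┃     ┃    
      ┃                         ┃     ┃    
      ┃                         ┃     ┃    
      ┗━━━━━━━━━━━━━━━━━━━━━━━━━┛     ┃    
          ┃       [ ] setup.py        ┃    
          ┃     [-] data/             ┃    
          ┃       [ ] README.md       ┃    
          ┃       [ ] server.yaml     ┃    
          ┃       [x] main.css        ┃    
          ┃   [ ] database.yaml       ┃    
          ┗━━━━━━━━━━━━━━━━━━━━━━━━━━━┛    
                                           
                                           


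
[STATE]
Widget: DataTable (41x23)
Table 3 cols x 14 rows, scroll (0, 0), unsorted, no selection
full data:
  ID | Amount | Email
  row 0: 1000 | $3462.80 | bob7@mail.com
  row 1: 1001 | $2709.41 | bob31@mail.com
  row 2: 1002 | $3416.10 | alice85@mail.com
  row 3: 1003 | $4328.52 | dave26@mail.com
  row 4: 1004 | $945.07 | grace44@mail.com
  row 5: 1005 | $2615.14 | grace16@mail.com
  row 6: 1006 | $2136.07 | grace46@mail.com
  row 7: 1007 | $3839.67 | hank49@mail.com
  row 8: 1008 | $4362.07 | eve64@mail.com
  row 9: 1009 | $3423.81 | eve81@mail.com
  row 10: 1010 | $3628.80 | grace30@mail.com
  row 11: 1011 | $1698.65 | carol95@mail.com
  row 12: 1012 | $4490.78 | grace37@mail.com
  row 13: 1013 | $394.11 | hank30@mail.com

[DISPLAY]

ID  │Amount  │Email                      
────┼────────┼────────────────           
1000│$3462.80│bob7@mail.com              
1001│$2709.41│bob31@mail.com             
1002│$3416.10│alice85@mail.com           
1003│$4328.52│dave26@mail.com            
1004│$945.07 │grace44@mail.com           
1005│$2615.14│grace16@mail.com           
1006│$2136.07│grace46@mail.com           
1007│$3839.67│hank49@mail.com            
1008│$4362.07│eve64@mail.com             
1009│$3423.81│eve81@mail.com             
1010│$3628.80│grace30@mail.com           
1011│$1698.65│carol95@mail.com           
1012│$4490.78│grace37@mail.com           
1013│$394.11 │hank30@mail.com            
                                         
                                         
                                         
                                         
                                         
                                         
                                         


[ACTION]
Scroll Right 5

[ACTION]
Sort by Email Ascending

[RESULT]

ID  │Amount  │Email          ▲           
────┼────────┼────────────────           
1002│$3416.10│alice85@mail.com           
1001│$2709.41│bob31@mail.com             
1000│$3462.80│bob7@mail.com              
1011│$1698.65│carol95@mail.com           
1003│$4328.52│dave26@mail.com            
1008│$4362.07│eve64@mail.com             
1009│$3423.81│eve81@mail.com             
1005│$2615.14│grace16@mail.com           
1010│$3628.80│grace30@mail.com           
1012│$4490.78│grace37@mail.com           
1004│$945.07 │grace44@mail.com           
1006│$2136.07│grace46@mail.com           
1013│$394.11 │hank30@mail.com            
1007│$3839.67│hank49@mail.com            
                                         
                                         
                                         
                                         
                                         
                                         
                                         


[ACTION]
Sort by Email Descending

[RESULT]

ID  │Amount  │Email          ▼           
────┼────────┼────────────────           
1007│$3839.67│hank49@mail.com            
1013│$394.11 │hank30@mail.com            
1006│$2136.07│grace46@mail.com           
1004│$945.07 │grace44@mail.com           
1012│$4490.78│grace37@mail.com           
1010│$3628.80│grace30@mail.com           
1005│$2615.14│grace16@mail.com           
1009│$3423.81│eve81@mail.com             
1008│$4362.07│eve64@mail.com             
1003│$4328.52│dave26@mail.com            
1011│$1698.65│carol95@mail.com           
1000│$3462.80│bob7@mail.com              
1001│$2709.41│bob31@mail.com             
1002│$3416.10│alice85@mail.com           
                                         
                                         
                                         
                                         
                                         
                                         
                                         


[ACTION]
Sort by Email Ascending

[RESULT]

ID  │Amount  │Email          ▲           
────┼────────┼────────────────           
1002│$3416.10│alice85@mail.com           
1001│$2709.41│bob31@mail.com             
1000│$3462.80│bob7@mail.com              
1011│$1698.65│carol95@mail.com           
1003│$4328.52│dave26@mail.com            
1008│$4362.07│eve64@mail.com             
1009│$3423.81│eve81@mail.com             
1005│$2615.14│grace16@mail.com           
1010│$3628.80│grace30@mail.com           
1012│$4490.78│grace37@mail.com           
1004│$945.07 │grace44@mail.com           
1006│$2136.07│grace46@mail.com           
1013│$394.11 │hank30@mail.com            
1007│$3839.67│hank49@mail.com            
                                         
                                         
                                         
                                         
                                         
                                         
                                         


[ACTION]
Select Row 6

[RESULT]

ID  │Amount  │Email          ▲           
────┼────────┼────────────────           
1002│$3416.10│alice85@mail.com           
1001│$2709.41│bob31@mail.com             
1000│$3462.80│bob7@mail.com              
1011│$1698.65│carol95@mail.com           
1003│$4328.52│dave26@mail.com            
1008│$4362.07│eve64@mail.com             
>009│$3423.81│eve81@mail.com             
1005│$2615.14│grace16@mail.com           
1010│$3628.80│grace30@mail.com           
1012│$4490.78│grace37@mail.com           
1004│$945.07 │grace44@mail.com           
1006│$2136.07│grace46@mail.com           
1013│$394.11 │hank30@mail.com            
1007│$3839.67│hank49@mail.com            
                                         
                                         
                                         
                                         
                                         
                                         
                                         


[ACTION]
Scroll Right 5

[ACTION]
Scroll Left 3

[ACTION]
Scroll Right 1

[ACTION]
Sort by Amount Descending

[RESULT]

ID  │Amount ▼│Email                      
────┼────────┼────────────────           
1012│$4490.78│grace37@mail.com           
1008│$4362.07│eve64@mail.com             
1003│$4328.52│dave26@mail.com            
1007│$3839.67│hank49@mail.com            
1010│$3628.80│grace30@mail.com           
1000│$3462.80│bob7@mail.com              
>009│$3423.81│eve81@mail.com             
1002│$3416.10│alice85@mail.com           
1001│$2709.41│bob31@mail.com             
1005│$2615.14│grace16@mail.com           
1006│$2136.07│grace46@mail.com           
1011│$1698.65│carol95@mail.com           
1004│$945.07 │grace44@mail.com           
1013│$394.11 │hank30@mail.com            
                                         
                                         
                                         
                                         
                                         
                                         
                                         


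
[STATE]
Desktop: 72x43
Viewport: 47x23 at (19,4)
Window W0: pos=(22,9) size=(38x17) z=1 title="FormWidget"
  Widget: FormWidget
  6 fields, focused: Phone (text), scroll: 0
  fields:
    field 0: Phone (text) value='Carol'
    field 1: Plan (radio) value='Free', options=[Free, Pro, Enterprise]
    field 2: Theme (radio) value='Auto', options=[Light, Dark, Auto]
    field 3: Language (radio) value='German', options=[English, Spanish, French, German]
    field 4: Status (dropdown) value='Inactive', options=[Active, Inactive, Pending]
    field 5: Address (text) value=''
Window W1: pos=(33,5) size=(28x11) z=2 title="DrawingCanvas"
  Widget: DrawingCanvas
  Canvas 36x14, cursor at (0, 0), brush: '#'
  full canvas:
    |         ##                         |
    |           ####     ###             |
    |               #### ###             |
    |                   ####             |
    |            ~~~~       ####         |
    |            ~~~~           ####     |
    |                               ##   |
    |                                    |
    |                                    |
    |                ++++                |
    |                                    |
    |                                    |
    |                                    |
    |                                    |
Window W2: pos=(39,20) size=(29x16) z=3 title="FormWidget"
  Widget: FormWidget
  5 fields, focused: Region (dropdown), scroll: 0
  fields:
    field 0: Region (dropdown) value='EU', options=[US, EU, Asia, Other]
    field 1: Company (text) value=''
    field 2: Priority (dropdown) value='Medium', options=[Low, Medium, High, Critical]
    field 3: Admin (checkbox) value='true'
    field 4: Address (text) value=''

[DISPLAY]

                                               
              ┏━━━━━━━━━━━━━━━━━━━━━━━━━━┓     
              ┃ DrawingCanvas            ┃     
              ┠──────────────────────────┨     
              ┃+        ##               ┃     
   ┏━━━━━━━━━━┃           ####     ###   ┃     
   ┃ FormWidge┃               #### ###   ┃     
   ┠──────────┃                   ####   ┃     
   ┃> Phone:  ┃            ~~~~       ###┃     
   ┃  Plan:   ┃            ~~~~          ┃     
   ┃  Theme:  ┃                          ┃     
   ┃  Language┗━━━━━━━━━━━━━━━━━━━━━━━━━━┛     
   ┃  Status:     [Inactive           ▼]┃      
   ┃  Address:    [                    ]┃      
   ┃                                    ┃      
   ┃                                    ┃      
   ┃                ┏━━━━━━━━━━━━━━━━━━━━━━━━━━
   ┃                ┃ FormWidget               
   ┃                ┠──────────────────────────
   ┃                ┃> Region:     [EU        ▼
   ┃                ┃  Company:    [           
   ┗━━━━━━━━━━━━━━━━┃  Priority:   [Medium    ▼
                    ┃  Admin:      [x]         


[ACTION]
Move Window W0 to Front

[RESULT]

                                               
              ┏━━━━━━━━━━━━━━━━━━━━━━━━━━┓     
              ┃ DrawingCanvas            ┃     
              ┠──────────────────────────┨     
              ┃+        ##               ┃     
   ┏━━━━━━━━━━━━━━━━━━━━━━━━━━━━━━━━━━━━┓┃     
   ┃ FormWidget                         ┃┃     
   ┠────────────────────────────────────┨┃     
   ┃> Phone:      [Carol               ]┃┃     
   ┃  Plan:       (●) Free  ( ) Pro  ( )┃┃     
   ┃  Theme:      ( ) Light  ( ) Dark  (┃┃     
   ┃  Language:   ( ) English  ( ) Spani┃┛     
   ┃  Status:     [Inactive           ▼]┃      
   ┃  Address:    [                    ]┃      
   ┃                                    ┃      
   ┃                                    ┃      
   ┃                                    ┃━━━━━━
   ┃                                    ┃      
   ┃                                    ┃──────
   ┃                                    ┃     ▼
   ┃                                    ┃      
   ┗━━━━━━━━━━━━━━━━━━━━━━━━━━━━━━━━━━━━┛m    ▼
                    ┃  Admin:      [x]         


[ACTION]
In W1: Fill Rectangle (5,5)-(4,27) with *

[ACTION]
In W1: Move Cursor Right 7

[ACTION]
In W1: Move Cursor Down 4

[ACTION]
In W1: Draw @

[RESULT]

                                               
              ┏━━━━━━━━━━━━━━━━━━━━━━━━━━┓     
              ┃ DrawingCanvas            ┃     
              ┠──────────────────────────┨     
              ┃         ##               ┃     
   ┏━━━━━━━━━━━━━━━━━━━━━━━━━━━━━━━━━━━━┓┃     
   ┃ FormWidget                         ┃┃     
   ┠────────────────────────────────────┨┃     
   ┃> Phone:      [Carol               ]┃┃     
   ┃  Plan:       (●) Free  ( ) Pro  ( )┃┃     
   ┃  Theme:      ( ) Light  ( ) Dark  (┃┃     
   ┃  Language:   ( ) English  ( ) Spani┃┛     
   ┃  Status:     [Inactive           ▼]┃      
   ┃  Address:    [                    ]┃      
   ┃                                    ┃      
   ┃                                    ┃      
   ┃                                    ┃━━━━━━
   ┃                                    ┃      
   ┃                                    ┃──────
   ┃                                    ┃     ▼
   ┃                                    ┃      
   ┗━━━━━━━━━━━━━━━━━━━━━━━━━━━━━━━━━━━━┛m    ▼
                    ┃  Admin:      [x]         


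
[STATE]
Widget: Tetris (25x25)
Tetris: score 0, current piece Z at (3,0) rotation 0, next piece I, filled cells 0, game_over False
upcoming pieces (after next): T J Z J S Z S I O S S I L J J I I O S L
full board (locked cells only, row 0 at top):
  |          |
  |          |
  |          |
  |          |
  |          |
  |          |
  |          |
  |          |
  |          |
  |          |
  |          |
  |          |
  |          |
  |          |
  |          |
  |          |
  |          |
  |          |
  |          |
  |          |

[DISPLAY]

   ▓▓     │Next:         
    ▓▓    │████          
          │              
          │              
          │              
          │              
          │Score:        
          │0             
          │              
          │              
          │              
          │              
          │              
          │              
          │              
          │              
          │              
          │              
          │              
          │              
          │              
          │              
          │              
          │              
          │              


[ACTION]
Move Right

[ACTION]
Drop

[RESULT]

          │Next:         
    ▓▓    │████          
     ▓▓   │              
          │              
          │              
          │              
          │Score:        
          │0             
          │              
          │              
          │              
          │              
          │              
          │              
          │              
          │              
          │              
          │              
          │              
          │              
          │              
          │              
          │              
          │              
          │              


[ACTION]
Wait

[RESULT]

          │Next:         
          │████          
    ▓▓    │              
     ▓▓   │              
          │              
          │              
          │Score:        
          │0             
          │              
          │              
          │              
          │              
          │              
          │              
          │              
          │              
          │              
          │              
          │              
          │              
          │              
          │              
          │              
          │              
          │              


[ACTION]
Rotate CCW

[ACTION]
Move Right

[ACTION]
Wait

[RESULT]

          │Next:         
          │████          
          │              
      ▓   │              
     ▓▓   │              
     ▓    │              
          │Score:        
          │0             
          │              
          │              
          │              
          │              
          │              
          │              
          │              
          │              
          │              
          │              
          │              
          │              
          │              
          │              
          │              
          │              
          │              


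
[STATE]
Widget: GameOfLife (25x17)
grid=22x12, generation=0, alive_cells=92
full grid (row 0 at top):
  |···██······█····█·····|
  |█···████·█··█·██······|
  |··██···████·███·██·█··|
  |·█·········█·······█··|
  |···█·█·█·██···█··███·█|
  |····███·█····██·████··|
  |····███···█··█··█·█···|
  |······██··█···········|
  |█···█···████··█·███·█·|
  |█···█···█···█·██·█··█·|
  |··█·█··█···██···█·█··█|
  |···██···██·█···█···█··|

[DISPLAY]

Gen: 0                   
···██······█····█·····   
█···████·█··█·██······   
··██···████·███·██·█··   
·█·········█·······█··   
···█·█·█·██···█··███·█   
····███·█····██·████··   
····███···█··█··█·█···   
······██··█···········   
█···█···████··█·███·█·   
█···█···█···█·██·█··█·   
··█·█··█···██···█·█··█   
···██···██·█···█···█··   
                         
                         
                         
                         


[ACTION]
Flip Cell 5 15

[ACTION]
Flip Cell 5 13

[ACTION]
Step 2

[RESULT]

Gen: 2                   
···██·██··············   
·█·····█·███··█·██····   
·█·······██·█·█·█·█···   
············█·█·██····   
···█·█····█·█·········   
····█··█··█··██····█··   
···███···█···██·█·█·█·   
····█·███·█··█······█·   
···········████·█·····   
·······█·············█   
·······█······██·█████   
···███··█········███··   
                         
                         
                         
                         


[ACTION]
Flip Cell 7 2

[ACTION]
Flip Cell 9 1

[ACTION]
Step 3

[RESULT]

Gen: 5                   
·······█·████·········   
······█·██████········   
·······████···██··█···   
········██··█·█·██····   
········█·█·█···██····   
···········██···██·█··   
·····██·····█·█·██·█··   
····█·······█···███···   
····█·······███·██·██·   
····█···█···█·████··██   
····██·██······█···█··   
················█·····   
                         
                         
                         
                         


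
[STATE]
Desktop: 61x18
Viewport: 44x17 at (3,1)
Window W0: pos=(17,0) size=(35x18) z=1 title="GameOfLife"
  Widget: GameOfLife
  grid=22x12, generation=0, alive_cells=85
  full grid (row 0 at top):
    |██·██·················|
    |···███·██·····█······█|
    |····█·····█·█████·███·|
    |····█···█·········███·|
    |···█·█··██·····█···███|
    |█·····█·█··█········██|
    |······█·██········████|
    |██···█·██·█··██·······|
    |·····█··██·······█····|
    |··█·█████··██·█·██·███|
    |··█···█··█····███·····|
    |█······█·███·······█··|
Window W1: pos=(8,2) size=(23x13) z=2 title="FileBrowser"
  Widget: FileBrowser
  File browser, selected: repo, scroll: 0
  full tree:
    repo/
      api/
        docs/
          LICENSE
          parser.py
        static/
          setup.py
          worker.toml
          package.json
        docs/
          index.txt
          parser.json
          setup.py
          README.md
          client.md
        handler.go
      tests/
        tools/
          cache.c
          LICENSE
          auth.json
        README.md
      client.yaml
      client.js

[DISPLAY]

              ┃ GameOfLife                  
     ┏━━━━━━━━━━━━━━━━━━━━━┓────────────────
     ┃ FileBrowser         ┃                
     ┠─────────────────────┨·········       
     ┃> [-] repo/          ┃·█······█       
     ┃    [+] api/         ┃████·███·       
     ┃    [+] tests/       ┃·····███·       
     ┃    client.yaml      ┃··█···███       
     ┃    client.js        ┃·······██       
     ┃                     ┃·····████       
     ┃                     ┃██·······       
     ┃                     ┃····█····       
     ┃                     ┃·█·██·███       
     ┗━━━━━━━━━━━━━━━━━━━━━┛·███·····       
              ┃█······█·███·······█··       
              ┃                             
              ┗━━━━━━━━━━━━━━━━━━━━━━━━━━━━━


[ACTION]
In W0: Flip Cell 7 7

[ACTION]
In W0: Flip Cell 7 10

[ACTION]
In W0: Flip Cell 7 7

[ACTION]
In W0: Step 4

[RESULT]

              ┃ GameOfLife                  
     ┏━━━━━━━━━━━━━━━━━━━━━┓────────────────
     ┃ FileBrowser         ┃                
     ┠─────────────────────┨·███·····       
     ┃> [-] repo/          ┃█·██████·       
     ┃    [+] api/         ┃█···█····       
     ┃    [+] tests/       ┃···█··█··       
     ┃    client.yaml      ┃···██·█··       
     ┃    client.js        ┃····█·█··       
     ┃                     ┃······██·       
     ┃                     ┃·······██       
     ┃                     ┃█··██····       
     ┃                     ┃·█·█·█··█       
     ┗━━━━━━━━━━━━━━━━━━━━━┛·········       
              ┃···█····████····█·██··       
              ┃                             
              ┗━━━━━━━━━━━━━━━━━━━━━━━━━━━━━
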